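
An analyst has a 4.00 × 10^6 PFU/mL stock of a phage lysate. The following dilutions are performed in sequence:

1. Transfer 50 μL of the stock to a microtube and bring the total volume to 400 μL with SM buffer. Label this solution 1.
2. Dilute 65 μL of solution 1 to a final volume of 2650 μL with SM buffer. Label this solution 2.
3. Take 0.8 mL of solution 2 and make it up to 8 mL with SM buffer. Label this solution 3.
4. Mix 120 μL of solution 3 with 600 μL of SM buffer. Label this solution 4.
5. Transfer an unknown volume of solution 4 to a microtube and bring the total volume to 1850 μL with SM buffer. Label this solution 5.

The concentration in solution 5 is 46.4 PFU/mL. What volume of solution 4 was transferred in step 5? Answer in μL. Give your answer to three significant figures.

420 μL

Step 1: 50 μL brought to 400 μL → factor 400/50 = 8
Step 2: 65 μL brought to 2650 μL → factor 2650/65 = 40.769
Step 3: 0.8 mL brought to 8 mL → factor 8/0.8 = 10
Step 4: 120 μL + 600 μL = 720 μL total → factor 720/120 = 6
Step 5: v brought to 1850 μL → factor = 1850 μL/v
Product of known-step factors = 19569
Overall factor = 4.00 × 10^6 PFU/mL / (46.4 PFU/mL) = 86207
Step-5 factor = 86207 / 19569 = 4.4052
v = 1850 μL / 4.4052 = 420 μL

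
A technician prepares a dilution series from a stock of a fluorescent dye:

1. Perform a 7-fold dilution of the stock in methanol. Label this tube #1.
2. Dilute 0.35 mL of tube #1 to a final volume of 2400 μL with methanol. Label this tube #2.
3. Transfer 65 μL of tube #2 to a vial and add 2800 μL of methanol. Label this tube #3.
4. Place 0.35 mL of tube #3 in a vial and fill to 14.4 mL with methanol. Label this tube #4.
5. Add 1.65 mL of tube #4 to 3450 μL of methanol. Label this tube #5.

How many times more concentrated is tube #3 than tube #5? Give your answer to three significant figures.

Step 1: 7-fold → factor 7
Step 2: 0.35 mL brought to 2400 μL → factor 2.4/0.35 = 6.8571
Step 3: 65 μL + 2800 μL = 2865 μL total → factor 2865/65 = 44.077
Step 4: 0.35 mL brought to 14.4 mL → factor 14.4/0.35 = 41.143
Step 5: 1.65 mL + 3450 μL = 5.1 mL total → factor 5.1/1.65 = 3.0909
Dilution factor to tube #3 = 2115.7; to tube #5 = 2.6905 × 10^5
[tube #3]/[tube #5] = (factor to tube #5)/(factor to tube #3) = 2.6905 × 10^5/2115.7 = 127

127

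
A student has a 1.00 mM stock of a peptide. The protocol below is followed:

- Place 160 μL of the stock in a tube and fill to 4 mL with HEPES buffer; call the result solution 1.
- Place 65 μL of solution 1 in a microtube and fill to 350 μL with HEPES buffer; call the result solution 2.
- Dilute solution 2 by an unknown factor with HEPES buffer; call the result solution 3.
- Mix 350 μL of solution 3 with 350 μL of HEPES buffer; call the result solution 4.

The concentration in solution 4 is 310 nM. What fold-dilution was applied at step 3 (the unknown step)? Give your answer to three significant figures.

12.0-fold

Step 1: 160 μL brought to 4 mL → factor 4000/160 = 25
Step 2: 65 μL brought to 350 μL → factor 350/65 = 5.3846
Step 3: unknown factor x
Step 4: 350 μL + 350 μL = 700 μL total → factor 700/350 = 2
Product of known-step factors = 269.23
Overall factor = 1.00 mM / (310 nM) = 3225.8
x = 3225.8 / 269.23 = 12.0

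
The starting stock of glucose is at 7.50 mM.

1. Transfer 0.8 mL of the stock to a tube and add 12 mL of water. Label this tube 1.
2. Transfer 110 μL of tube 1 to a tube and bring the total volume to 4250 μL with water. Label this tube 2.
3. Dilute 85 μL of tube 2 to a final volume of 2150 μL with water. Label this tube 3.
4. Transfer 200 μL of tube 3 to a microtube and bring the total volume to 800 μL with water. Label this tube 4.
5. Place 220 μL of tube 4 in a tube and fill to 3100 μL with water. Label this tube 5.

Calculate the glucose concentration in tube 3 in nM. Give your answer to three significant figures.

Step 1: 0.8 mL + 12 mL = 12.8 mL total → factor 12.8/0.8 = 16
Step 2: 110 μL brought to 4250 μL → factor 4250/110 = 38.636
Step 3: 85 μL brought to 2150 μL → factor 2150/85 = 25.294
Dilution factor through tube 3 = 16 × 38.636 × 25.294 = 15636
[tube 3] = 7.50 mM / 15636 = 0.0004797 mM = 480 nM

480 nM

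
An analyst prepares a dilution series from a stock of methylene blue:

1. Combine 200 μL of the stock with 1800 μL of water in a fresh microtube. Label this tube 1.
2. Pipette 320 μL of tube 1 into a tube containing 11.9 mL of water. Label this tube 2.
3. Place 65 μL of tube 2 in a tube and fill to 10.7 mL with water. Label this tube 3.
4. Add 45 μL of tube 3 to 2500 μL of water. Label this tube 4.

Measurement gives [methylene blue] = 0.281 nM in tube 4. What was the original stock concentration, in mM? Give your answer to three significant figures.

Step 1: 200 μL + 1800 μL = 2000 μL total → factor 2000/200 = 10
Step 2: 320 μL + 11.9 mL = 12220 μL total → factor 12220/320 = 38.188
Step 3: 65 μL brought to 10.7 mL → factor 10700/65 = 164.62
Step 4: 45 μL + 2500 μL = 2545 μL total → factor 2545/45 = 56.556
Overall dilution factor = 10 × 38.188 × 164.62 × 56.556 = 3.5552 × 10^6
Stock = 0.281 nM × 3.5552 × 10^6 = 9.990 × 10^5 nM = 0.999 mM

0.999 mM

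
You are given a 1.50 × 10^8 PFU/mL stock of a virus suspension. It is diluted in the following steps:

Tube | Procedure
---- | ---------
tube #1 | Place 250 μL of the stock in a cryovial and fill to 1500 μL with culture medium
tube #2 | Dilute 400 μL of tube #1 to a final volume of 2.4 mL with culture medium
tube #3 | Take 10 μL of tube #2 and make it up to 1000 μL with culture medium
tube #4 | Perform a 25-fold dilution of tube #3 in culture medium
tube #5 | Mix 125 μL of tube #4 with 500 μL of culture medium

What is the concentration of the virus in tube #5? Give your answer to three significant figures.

333 PFU/mL

Step 1: 250 μL brought to 1500 μL → factor 1500/250 = 6
Step 2: 400 μL brought to 2.4 mL → factor 2400/400 = 6
Step 3: 10 μL brought to 1000 μL → factor 1000/10 = 100
Step 4: 25-fold → factor 25
Step 5: 125 μL + 500 μL = 625 μL total → factor 625/125 = 5
Overall dilution factor = 6 × 6 × 100 × 25 × 5 = 4.5 × 10^5
Final = 1.50 × 10^8 PFU/mL / 4.5 × 10^5 = 333 PFU/mL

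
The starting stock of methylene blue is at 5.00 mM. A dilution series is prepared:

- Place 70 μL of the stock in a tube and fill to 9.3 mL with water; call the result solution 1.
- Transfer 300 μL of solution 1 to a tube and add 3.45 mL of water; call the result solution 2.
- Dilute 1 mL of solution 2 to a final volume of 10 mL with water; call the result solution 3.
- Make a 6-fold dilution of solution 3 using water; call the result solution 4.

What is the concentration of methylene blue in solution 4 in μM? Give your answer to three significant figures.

Step 1: 70 μL brought to 9.3 mL → factor 9300/70 = 132.86
Step 2: 300 μL + 3.45 mL = 3750 μL total → factor 3750/300 = 12.5
Step 3: 1 mL brought to 10 mL → factor 10/1 = 10
Step 4: 6-fold → factor 6
Overall dilution factor = 132.86 × 12.5 × 10 × 6 = 99643
Final = 5.00 mM / 99643 = 5.018 × 10^-5 mM = 0.0502 μM

0.0502 μM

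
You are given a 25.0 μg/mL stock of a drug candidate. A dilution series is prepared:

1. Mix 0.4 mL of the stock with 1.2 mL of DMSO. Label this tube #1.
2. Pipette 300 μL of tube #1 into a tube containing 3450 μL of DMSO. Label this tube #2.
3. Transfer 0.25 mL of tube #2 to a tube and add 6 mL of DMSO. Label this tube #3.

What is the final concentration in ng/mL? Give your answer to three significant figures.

20.0 ng/mL

Step 1: 0.4 mL + 1.2 mL = 1.6 mL total → factor 1.6/0.4 = 4
Step 2: 300 μL + 3450 μL = 3750 μL total → factor 3750/300 = 12.5
Step 3: 0.25 mL + 6 mL = 6.25 mL total → factor 6.25/0.25 = 25
Overall dilution factor = 4 × 12.5 × 25 = 1250
Final = 25.0 μg/mL / 1250 = 0.02000 μg/mL = 20.0 ng/mL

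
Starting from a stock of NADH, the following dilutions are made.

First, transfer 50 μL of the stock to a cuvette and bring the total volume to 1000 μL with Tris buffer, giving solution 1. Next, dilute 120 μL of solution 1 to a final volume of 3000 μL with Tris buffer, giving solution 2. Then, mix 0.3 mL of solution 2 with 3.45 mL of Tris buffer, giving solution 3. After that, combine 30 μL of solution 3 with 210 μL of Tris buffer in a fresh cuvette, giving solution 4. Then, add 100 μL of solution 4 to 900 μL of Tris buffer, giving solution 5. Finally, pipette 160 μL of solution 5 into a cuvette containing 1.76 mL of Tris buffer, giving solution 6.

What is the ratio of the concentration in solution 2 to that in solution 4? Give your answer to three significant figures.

Step 1: 50 μL brought to 1000 μL → factor 1000/50 = 20
Step 2: 120 μL brought to 3000 μL → factor 3000/120 = 25
Step 3: 0.3 mL + 3.45 mL = 3.75 mL total → factor 3.75/0.3 = 12.5
Step 4: 30 μL + 210 μL = 240 μL total → factor 240/30 = 8
Dilution factor to solution 2 = 500; to solution 4 = 50000
[solution 2]/[solution 4] = (factor to solution 4)/(factor to solution 2) = 50000/500 = 100

100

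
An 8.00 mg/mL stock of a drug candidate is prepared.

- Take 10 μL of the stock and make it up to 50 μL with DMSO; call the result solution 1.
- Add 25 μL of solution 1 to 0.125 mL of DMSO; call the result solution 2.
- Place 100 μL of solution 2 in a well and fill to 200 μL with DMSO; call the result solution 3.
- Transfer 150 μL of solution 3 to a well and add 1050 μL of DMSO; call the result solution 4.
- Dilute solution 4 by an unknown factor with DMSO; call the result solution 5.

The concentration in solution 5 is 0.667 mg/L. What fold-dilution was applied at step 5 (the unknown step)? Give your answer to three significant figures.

Step 1: 10 μL brought to 50 μL → factor 50/10 = 5
Step 2: 25 μL + 0.125 mL = 150 μL total → factor 150/25 = 6
Step 3: 100 μL brought to 200 μL → factor 200/100 = 2
Step 4: 150 μL + 1050 μL = 1200 μL total → factor 1200/150 = 8
Step 5: unknown factor x
Product of known-step factors = 480
Overall factor = 8.00 mg/mL / (0.667 mg/L) = 11994
x = 11994 / 480 = 25.0

25.0-fold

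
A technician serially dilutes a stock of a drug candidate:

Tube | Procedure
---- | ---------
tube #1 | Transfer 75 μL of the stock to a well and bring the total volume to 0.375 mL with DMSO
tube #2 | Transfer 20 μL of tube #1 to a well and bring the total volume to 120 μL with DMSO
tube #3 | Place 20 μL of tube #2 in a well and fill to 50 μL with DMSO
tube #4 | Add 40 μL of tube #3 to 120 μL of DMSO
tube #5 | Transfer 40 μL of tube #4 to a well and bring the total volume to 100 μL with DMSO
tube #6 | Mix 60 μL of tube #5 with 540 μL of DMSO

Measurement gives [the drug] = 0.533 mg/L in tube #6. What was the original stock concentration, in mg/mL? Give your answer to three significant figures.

Step 1: 75 μL brought to 0.375 mL → factor 375/75 = 5
Step 2: 20 μL brought to 120 μL → factor 120/20 = 6
Step 3: 20 μL brought to 50 μL → factor 50/20 = 2.5
Step 4: 40 μL + 120 μL = 160 μL total → factor 160/40 = 4
Step 5: 40 μL brought to 100 μL → factor 100/40 = 2.5
Step 6: 60 μL + 540 μL = 600 μL total → factor 600/60 = 10
Overall dilution factor = 5 × 6 × 2.5 × 4 × 2.5 × 10 = 7500
Stock = 0.533 mg/L × 7500 = 3998 mg/L = 4.00 mg/mL

4.00 mg/mL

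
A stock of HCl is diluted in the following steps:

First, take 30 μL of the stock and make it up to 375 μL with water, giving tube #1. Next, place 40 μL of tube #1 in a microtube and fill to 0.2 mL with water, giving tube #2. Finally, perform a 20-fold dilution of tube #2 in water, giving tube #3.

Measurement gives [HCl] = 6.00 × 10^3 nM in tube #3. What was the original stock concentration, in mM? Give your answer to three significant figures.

7.50 mM

Step 1: 30 μL brought to 375 μL → factor 375/30 = 12.5
Step 2: 40 μL brought to 0.2 mL → factor 200/40 = 5
Step 3: 20-fold → factor 20
Overall dilution factor = 12.5 × 5 × 20 = 1250
Stock = 6.00 × 10^3 nM × 1250 = 7.500 × 10^6 nM = 7.50 mM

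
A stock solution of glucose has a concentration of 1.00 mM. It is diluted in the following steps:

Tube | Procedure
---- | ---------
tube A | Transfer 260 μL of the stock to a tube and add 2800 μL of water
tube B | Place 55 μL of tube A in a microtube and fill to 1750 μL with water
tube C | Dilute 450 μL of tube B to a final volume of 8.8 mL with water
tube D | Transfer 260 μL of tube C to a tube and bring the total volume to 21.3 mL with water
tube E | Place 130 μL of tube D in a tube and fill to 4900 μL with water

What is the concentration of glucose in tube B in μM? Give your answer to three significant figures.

Step 1: 260 μL + 2800 μL = 3060 μL total → factor 3060/260 = 11.769
Step 2: 55 μL brought to 1750 μL → factor 1750/55 = 31.818
Dilution factor through tube B = 11.769 × 31.818 = 374.48
[tube B] = 1.00 mM / 374.48 = 0.002670 mM = 2.67 μM

2.67 μM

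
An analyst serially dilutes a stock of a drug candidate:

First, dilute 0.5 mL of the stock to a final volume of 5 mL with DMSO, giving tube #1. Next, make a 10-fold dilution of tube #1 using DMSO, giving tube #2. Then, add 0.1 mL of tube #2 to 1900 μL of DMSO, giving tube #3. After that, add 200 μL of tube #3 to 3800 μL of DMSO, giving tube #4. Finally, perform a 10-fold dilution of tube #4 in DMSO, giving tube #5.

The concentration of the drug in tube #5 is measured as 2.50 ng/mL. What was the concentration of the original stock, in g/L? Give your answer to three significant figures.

1.00 g/L

Step 1: 0.5 mL brought to 5 mL → factor 5/0.5 = 10
Step 2: 10-fold → factor 10
Step 3: 0.1 mL + 1900 μL = 2 mL total → factor 2/0.1 = 20
Step 4: 200 μL + 3800 μL = 4000 μL total → factor 4000/200 = 20
Step 5: 10-fold → factor 10
Overall dilution factor = 10 × 10 × 20 × 20 × 10 = 4 × 10^5
Stock = 2.50 ng/mL × 4 × 10^5 = 1.000 × 10^6 ng/mL = 1.00 g/L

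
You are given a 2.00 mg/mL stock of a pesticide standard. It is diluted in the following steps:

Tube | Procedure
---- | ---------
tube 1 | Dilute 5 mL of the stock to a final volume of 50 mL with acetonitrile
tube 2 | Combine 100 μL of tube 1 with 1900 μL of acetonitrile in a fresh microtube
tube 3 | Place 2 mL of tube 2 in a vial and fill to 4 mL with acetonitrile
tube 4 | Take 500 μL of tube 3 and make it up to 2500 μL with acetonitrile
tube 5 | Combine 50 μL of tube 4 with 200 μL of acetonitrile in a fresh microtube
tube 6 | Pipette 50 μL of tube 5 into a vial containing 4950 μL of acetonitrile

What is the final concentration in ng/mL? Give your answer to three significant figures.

2.00 ng/mL

Step 1: 5 mL brought to 50 mL → factor 50/5 = 10
Step 2: 100 μL + 1900 μL = 2000 μL total → factor 2000/100 = 20
Step 3: 2 mL brought to 4 mL → factor 4/2 = 2
Step 4: 500 μL brought to 2500 μL → factor 2500/500 = 5
Step 5: 50 μL + 200 μL = 250 μL total → factor 250/50 = 5
Step 6: 50 μL + 4950 μL = 5000 μL total → factor 5000/50 = 100
Overall dilution factor = 10 × 20 × 2 × 5 × 5 × 100 = 1 × 10^6
Final = 2.00 mg/mL / 1 × 10^6 = 2.000 × 10^-6 mg/mL = 2.00 ng/mL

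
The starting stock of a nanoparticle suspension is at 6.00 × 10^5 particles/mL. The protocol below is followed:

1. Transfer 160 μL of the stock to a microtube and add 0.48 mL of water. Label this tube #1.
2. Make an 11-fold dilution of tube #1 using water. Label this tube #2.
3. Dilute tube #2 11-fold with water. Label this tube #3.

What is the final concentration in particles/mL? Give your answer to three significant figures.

Step 1: 160 μL + 0.48 mL = 640 μL total → factor 640/160 = 4
Step 2: 11-fold → factor 11
Step 3: 11-fold → factor 11
Overall dilution factor = 4 × 11 × 11 = 484
Final = 6.00 × 10^5 particles/mL / 484 = 1.24 × 10^3 particles/mL

1.24 × 10^3 particles/mL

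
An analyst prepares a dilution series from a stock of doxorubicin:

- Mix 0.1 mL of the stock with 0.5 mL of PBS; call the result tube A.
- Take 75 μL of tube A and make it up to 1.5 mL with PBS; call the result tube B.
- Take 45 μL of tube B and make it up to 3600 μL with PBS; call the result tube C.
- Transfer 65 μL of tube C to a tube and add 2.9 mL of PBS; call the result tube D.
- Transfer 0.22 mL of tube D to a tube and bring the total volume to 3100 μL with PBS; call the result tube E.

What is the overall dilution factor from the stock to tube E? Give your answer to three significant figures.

Step 1: 0.1 mL + 0.5 mL = 0.6 mL total → factor 0.6/0.1 = 6
Step 2: 75 μL brought to 1.5 mL → factor 1500/75 = 20
Step 3: 45 μL brought to 3600 μL → factor 3600/45 = 80
Step 4: 65 μL + 2.9 mL = 2965 μL total → factor 2965/65 = 45.615
Step 5: 0.22 mL brought to 3100 μL → factor 3.1/0.22 = 14.091
Overall dilution factor = 6 × 20 × 80 × 45.615 × 14.091 = 6.1705 × 10^6

6.17 × 10^6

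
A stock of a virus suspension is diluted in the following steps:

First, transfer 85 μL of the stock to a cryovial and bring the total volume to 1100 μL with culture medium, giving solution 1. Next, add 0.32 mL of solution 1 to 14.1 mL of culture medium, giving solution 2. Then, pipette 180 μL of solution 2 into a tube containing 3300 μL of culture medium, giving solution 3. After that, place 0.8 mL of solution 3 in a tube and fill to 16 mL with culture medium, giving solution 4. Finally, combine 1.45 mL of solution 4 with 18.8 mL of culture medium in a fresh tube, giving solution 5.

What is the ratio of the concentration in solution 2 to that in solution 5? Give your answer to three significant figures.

5.40 × 10^3

Step 1: 85 μL brought to 1100 μL → factor 1100/85 = 12.941
Step 2: 0.32 mL + 14.1 mL = 14.42 mL total → factor 14.42/0.32 = 45.062
Step 3: 180 μL + 3300 μL = 3480 μL total → factor 3480/180 = 19.333
Step 4: 0.8 mL brought to 16 mL → factor 16/0.8 = 20
Step 5: 1.45 mL + 18.8 mL = 20.25 mL total → factor 20.25/1.45 = 13.966
Dilution factor to solution 2 = 583.16; to solution 5 = 3.1491 × 10^6
[solution 2]/[solution 5] = (factor to solution 5)/(factor to solution 2) = 3.1491 × 10^6/583.16 = 5.40 × 10^3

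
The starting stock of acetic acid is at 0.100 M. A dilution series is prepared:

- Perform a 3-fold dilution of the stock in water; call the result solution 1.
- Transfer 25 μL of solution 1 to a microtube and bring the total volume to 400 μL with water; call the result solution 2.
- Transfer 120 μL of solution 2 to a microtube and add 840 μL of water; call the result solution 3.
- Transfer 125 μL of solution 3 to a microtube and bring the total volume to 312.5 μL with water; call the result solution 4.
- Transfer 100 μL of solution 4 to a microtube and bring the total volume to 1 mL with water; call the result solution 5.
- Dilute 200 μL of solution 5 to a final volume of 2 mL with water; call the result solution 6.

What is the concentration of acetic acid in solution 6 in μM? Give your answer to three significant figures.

Step 1: 3-fold → factor 3
Step 2: 25 μL brought to 400 μL → factor 400/25 = 16
Step 3: 120 μL + 840 μL = 960 μL total → factor 960/120 = 8
Step 4: 125 μL brought to 312.5 μL → factor 312.5/125 = 2.5
Step 5: 100 μL brought to 1 mL → factor 1000/100 = 10
Step 6: 200 μL brought to 2 mL → factor 2000/200 = 10
Overall dilution factor = 3 × 16 × 8 × 2.5 × 10 × 10 = 96000
Final = 0.100 M / 96000 = 1.042 × 10^-6 M = 1.04 μM

1.04 μM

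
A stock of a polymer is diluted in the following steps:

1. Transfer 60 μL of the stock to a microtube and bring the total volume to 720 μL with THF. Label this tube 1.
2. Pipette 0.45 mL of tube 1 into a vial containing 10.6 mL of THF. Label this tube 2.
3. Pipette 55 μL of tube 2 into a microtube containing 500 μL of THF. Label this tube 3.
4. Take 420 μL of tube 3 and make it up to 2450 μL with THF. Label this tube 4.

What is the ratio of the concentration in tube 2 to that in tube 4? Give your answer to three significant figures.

58.9

Step 1: 60 μL brought to 720 μL → factor 720/60 = 12
Step 2: 0.45 mL + 10.6 mL = 11.05 mL total → factor 11.05/0.45 = 24.556
Step 3: 55 μL + 500 μL = 555 μL total → factor 555/55 = 10.091
Step 4: 420 μL brought to 2450 μL → factor 2450/420 = 5.8333
Dilution factor to tube 2 = 294.67; to tube 4 = 17345
[tube 2]/[tube 4] = (factor to tube 4)/(factor to tube 2) = 17345/294.67 = 58.9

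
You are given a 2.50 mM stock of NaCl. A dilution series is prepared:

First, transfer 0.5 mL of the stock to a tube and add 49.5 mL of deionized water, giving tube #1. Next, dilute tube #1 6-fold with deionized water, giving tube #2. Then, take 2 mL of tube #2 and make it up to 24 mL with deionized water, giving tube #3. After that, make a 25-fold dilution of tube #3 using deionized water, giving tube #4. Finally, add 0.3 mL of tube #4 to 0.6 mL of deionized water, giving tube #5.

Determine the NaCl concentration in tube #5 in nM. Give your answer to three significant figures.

4.63 nM

Step 1: 0.5 mL + 49.5 mL = 50 mL total → factor 50/0.5 = 100
Step 2: 6-fold → factor 6
Step 3: 2 mL brought to 24 mL → factor 24/2 = 12
Step 4: 25-fold → factor 25
Step 5: 0.3 mL + 0.6 mL = 0.9 mL total → factor 0.9/0.3 = 3
Overall dilution factor = 100 × 6 × 12 × 25 × 3 = 5.4 × 10^5
Final = 2.50 mM / 5.4 × 10^5 = 4.630 × 10^-6 mM = 4.63 nM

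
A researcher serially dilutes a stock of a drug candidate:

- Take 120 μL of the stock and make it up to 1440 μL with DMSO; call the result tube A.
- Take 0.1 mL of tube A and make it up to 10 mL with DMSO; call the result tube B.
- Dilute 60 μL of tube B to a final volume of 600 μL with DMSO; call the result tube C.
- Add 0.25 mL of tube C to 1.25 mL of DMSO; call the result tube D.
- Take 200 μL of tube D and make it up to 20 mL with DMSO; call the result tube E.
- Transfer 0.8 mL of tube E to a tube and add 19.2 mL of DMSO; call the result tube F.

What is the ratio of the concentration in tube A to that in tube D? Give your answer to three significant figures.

6.00 × 10^3

Step 1: 120 μL brought to 1440 μL → factor 1440/120 = 12
Step 2: 0.1 mL brought to 10 mL → factor 10/0.1 = 100
Step 3: 60 μL brought to 600 μL → factor 600/60 = 10
Step 4: 0.25 mL + 1.25 mL = 1.5 mL total → factor 1.5/0.25 = 6
Dilution factor to tube A = 12; to tube D = 72000
[tube A]/[tube D] = (factor to tube D)/(factor to tube A) = 72000/12 = 6.00 × 10^3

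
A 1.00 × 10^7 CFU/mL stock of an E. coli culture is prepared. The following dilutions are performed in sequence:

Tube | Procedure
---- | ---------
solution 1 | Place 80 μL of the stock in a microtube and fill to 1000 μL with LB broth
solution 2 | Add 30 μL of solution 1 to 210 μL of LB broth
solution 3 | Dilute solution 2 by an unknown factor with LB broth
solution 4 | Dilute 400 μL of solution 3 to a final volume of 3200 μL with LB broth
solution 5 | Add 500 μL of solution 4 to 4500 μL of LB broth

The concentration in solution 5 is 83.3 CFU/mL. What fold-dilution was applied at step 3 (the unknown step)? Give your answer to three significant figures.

Step 1: 80 μL brought to 1000 μL → factor 1000/80 = 12.5
Step 2: 30 μL + 210 μL = 240 μL total → factor 240/30 = 8
Step 3: unknown factor x
Step 4: 400 μL brought to 3200 μL → factor 3200/400 = 8
Step 5: 500 μL + 4500 μL = 5000 μL total → factor 5000/500 = 10
Product of known-step factors = 8000
Overall factor = 1.00 × 10^7 CFU/mL / (83.3 CFU/mL) = 1.2005 × 10^5
x = 1.2005 × 10^5 / 8000 = 15.0

15.0-fold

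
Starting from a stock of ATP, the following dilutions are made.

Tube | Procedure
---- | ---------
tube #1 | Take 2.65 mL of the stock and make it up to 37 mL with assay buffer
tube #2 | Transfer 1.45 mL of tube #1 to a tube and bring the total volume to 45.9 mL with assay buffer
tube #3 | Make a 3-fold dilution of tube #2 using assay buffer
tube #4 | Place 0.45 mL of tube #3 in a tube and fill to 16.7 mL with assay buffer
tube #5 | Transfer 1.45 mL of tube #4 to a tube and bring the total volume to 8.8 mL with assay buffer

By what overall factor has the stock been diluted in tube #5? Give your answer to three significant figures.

2.99 × 10^5

Step 1: 2.65 mL brought to 37 mL → factor 37/2.65 = 13.962
Step 2: 1.45 mL brought to 45.9 mL → factor 45.9/1.45 = 31.655
Step 3: 3-fold → factor 3
Step 4: 0.45 mL brought to 16.7 mL → factor 16.7/0.45 = 37.111
Step 5: 1.45 mL brought to 8.8 mL → factor 8.8/1.45 = 6.069
Overall dilution factor = 13.962 × 31.655 × 3 × 37.111 × 6.069 = 2.9863 × 10^5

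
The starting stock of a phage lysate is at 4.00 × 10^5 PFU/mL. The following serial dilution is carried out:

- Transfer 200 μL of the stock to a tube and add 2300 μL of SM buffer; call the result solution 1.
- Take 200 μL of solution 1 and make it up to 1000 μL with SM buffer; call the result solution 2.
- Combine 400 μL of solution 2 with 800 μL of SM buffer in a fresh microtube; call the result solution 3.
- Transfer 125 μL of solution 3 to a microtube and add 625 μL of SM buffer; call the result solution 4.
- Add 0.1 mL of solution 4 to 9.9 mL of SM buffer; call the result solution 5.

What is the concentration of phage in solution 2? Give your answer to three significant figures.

Step 1: 200 μL + 2300 μL = 2500 μL total → factor 2500/200 = 12.5
Step 2: 200 μL brought to 1000 μL → factor 1000/200 = 5
Dilution factor through solution 2 = 12.5 × 5 = 62.5
[solution 2] = 4.00 × 10^5 PFU/mL / 62.5 = 6.40 × 10^3 PFU/mL

6.40 × 10^3 PFU/mL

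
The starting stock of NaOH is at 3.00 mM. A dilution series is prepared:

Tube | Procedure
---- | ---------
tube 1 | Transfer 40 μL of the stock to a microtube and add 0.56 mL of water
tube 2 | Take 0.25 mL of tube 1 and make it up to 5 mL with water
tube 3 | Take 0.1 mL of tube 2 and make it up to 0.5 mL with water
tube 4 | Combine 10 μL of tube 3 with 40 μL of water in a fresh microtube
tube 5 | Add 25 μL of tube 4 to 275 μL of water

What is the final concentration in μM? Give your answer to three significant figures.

Step 1: 40 μL + 0.56 mL = 600 μL total → factor 600/40 = 15
Step 2: 0.25 mL brought to 5 mL → factor 5/0.25 = 20
Step 3: 0.1 mL brought to 0.5 mL → factor 0.5/0.1 = 5
Step 4: 10 μL + 40 μL = 50 μL total → factor 50/10 = 5
Step 5: 25 μL + 275 μL = 300 μL total → factor 300/25 = 12
Overall dilution factor = 15 × 20 × 5 × 5 × 12 = 90000
Final = 3.00 mM / 90000 = 3.333 × 10^-5 mM = 0.0333 μM

0.0333 μM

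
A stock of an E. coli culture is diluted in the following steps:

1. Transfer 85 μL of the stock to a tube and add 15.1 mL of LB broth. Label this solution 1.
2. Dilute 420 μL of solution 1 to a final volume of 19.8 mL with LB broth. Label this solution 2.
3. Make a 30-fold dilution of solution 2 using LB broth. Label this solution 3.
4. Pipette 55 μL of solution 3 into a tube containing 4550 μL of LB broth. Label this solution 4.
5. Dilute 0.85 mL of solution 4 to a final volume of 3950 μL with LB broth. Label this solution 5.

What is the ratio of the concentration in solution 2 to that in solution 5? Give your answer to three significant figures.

1.17 × 10^4

Step 1: 85 μL + 15.1 mL = 15185 μL total → factor 15185/85 = 178.65
Step 2: 420 μL brought to 19.8 mL → factor 19800/420 = 47.143
Step 3: 30-fold → factor 30
Step 4: 55 μL + 4550 μL = 4605 μL total → factor 4605/55 = 83.727
Step 5: 0.85 mL brought to 3950 μL → factor 3.95/0.85 = 4.6471
Dilution factor to solution 2 = 8421.9; to solution 5 = 9.8306 × 10^7
[solution 2]/[solution 5] = (factor to solution 5)/(factor to solution 2) = 9.8306 × 10^7/8421.9 = 1.17 × 10^4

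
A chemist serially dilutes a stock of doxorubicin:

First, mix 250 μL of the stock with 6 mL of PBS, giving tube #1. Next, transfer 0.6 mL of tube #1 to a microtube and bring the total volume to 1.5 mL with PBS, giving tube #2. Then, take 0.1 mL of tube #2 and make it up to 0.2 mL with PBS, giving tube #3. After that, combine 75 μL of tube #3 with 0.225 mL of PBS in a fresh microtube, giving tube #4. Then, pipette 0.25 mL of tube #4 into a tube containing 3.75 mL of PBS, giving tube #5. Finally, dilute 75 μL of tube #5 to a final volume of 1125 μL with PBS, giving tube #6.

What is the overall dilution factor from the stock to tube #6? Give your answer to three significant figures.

Step 1: 250 μL + 6 mL = 6250 μL total → factor 6250/250 = 25
Step 2: 0.6 mL brought to 1.5 mL → factor 1.5/0.6 = 2.5
Step 3: 0.1 mL brought to 0.2 mL → factor 0.2/0.1 = 2
Step 4: 75 μL + 0.225 mL = 300 μL total → factor 300/75 = 4
Step 5: 0.25 mL + 3.75 mL = 4 mL total → factor 4/0.25 = 16
Step 6: 75 μL brought to 1125 μL → factor 1125/75 = 15
Overall dilution factor = 25 × 2.5 × 2 × 4 × 16 × 15 = 1.2 × 10^5

1.20 × 10^5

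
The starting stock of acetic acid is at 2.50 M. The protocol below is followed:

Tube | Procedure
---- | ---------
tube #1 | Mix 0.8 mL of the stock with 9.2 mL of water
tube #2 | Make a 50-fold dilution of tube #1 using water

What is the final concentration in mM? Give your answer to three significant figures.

Step 1: 0.8 mL + 9.2 mL = 10 mL total → factor 10/0.8 = 12.5
Step 2: 50-fold → factor 50
Overall dilution factor = 12.5 × 50 = 625
Final = 2.50 M / 625 = 0.004000 M = 4.00 mM

4.00 mM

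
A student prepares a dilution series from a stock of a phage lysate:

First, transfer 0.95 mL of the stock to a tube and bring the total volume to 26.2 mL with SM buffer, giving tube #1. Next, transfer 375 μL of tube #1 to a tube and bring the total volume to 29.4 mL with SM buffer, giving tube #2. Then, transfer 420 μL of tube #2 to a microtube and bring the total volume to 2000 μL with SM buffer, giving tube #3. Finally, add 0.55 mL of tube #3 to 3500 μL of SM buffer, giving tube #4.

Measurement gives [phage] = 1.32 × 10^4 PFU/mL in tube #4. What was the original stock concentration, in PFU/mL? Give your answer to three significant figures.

Step 1: 0.95 mL brought to 26.2 mL → factor 26.2/0.95 = 27.579
Step 2: 375 μL brought to 29.4 mL → factor 29400/375 = 78.4
Step 3: 420 μL brought to 2000 μL → factor 2000/420 = 4.7619
Step 4: 0.55 mL + 3500 μL = 4.05 mL total → factor 4.05/0.55 = 7.3636
Overall dilution factor = 27.579 × 78.4 × 4.7619 × 7.3636 = 75817
Stock = 1.32 × 10^4 PFU/mL × 75817 = 1.00 × 10^9 PFU/mL

1.00 × 10^9 PFU/mL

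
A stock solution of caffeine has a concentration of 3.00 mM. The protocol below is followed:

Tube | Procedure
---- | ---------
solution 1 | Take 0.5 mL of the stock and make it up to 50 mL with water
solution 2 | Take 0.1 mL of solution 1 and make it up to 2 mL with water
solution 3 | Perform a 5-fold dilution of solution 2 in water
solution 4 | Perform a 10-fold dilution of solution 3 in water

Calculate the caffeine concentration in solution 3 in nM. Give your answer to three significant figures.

Step 1: 0.5 mL brought to 50 mL → factor 50/0.5 = 100
Step 2: 0.1 mL brought to 2 mL → factor 2/0.1 = 20
Step 3: 5-fold → factor 5
Dilution factor through solution 3 = 100 × 20 × 5 = 10000
[solution 3] = 3.00 mM / 10000 = 0.0003000 mM = 300 nM

300 nM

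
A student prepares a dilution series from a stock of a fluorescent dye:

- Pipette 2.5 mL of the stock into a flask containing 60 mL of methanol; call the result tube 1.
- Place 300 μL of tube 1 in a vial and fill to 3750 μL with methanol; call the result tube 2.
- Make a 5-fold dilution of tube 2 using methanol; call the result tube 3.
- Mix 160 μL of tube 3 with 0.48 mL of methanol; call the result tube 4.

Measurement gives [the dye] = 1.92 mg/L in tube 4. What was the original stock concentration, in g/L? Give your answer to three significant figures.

12.0 g/L

Step 1: 2.5 mL + 60 mL = 62.5 mL total → factor 62.5/2.5 = 25
Step 2: 300 μL brought to 3750 μL → factor 3750/300 = 12.5
Step 3: 5-fold → factor 5
Step 4: 160 μL + 0.48 mL = 640 μL total → factor 640/160 = 4
Overall dilution factor = 25 × 12.5 × 5 × 4 = 6250
Stock = 1.92 mg/L × 6250 = 1.200 × 10^4 mg/L = 12.0 g/L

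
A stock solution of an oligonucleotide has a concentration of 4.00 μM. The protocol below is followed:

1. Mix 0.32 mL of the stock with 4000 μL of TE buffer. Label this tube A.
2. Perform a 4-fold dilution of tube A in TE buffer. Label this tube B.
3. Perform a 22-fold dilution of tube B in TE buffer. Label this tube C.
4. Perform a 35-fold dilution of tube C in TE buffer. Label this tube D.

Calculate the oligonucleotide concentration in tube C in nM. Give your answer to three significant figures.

Step 1: 0.32 mL + 4000 μL = 4.32 mL total → factor 4.32/0.32 = 13.5
Step 2: 4-fold → factor 4
Step 3: 22-fold → factor 22
Dilution factor through tube C = 13.5 × 4 × 22 = 1188
[tube C] = 4.00 μM / 1188 = 0.003367 μM = 3.37 nM

3.37 nM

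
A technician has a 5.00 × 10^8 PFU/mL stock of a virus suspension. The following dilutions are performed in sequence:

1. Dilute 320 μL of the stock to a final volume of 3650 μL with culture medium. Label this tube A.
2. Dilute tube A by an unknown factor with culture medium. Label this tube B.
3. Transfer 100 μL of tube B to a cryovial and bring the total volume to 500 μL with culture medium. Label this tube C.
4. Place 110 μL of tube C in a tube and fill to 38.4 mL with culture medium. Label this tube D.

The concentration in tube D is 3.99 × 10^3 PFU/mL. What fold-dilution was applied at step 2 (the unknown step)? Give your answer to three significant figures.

Step 1: 320 μL brought to 3650 μL → factor 3650/320 = 11.406
Step 2: unknown factor x
Step 3: 100 μL brought to 500 μL → factor 500/100 = 5
Step 4: 110 μL brought to 38.4 mL → factor 38400/110 = 349.09
Product of known-step factors = 19909
Overall factor = 5.00 × 10^8 PFU/mL / (3.99 × 10^3 PFU/mL) = 1.2531 × 10^5
x = 1.2531 × 10^5 / 19909 = 6.29

6.29-fold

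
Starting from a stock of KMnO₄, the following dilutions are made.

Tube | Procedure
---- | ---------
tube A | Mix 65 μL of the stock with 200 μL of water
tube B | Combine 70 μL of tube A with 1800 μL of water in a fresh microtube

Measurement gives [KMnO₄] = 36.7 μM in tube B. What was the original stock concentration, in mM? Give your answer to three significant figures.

Step 1: 65 μL + 200 μL = 265 μL total → factor 265/65 = 4.0769
Step 2: 70 μL + 1800 μL = 1870 μL total → factor 1870/70 = 26.714
Overall dilution factor = 4.0769 × 26.714 = 108.91
Stock = 36.7 μM × 108.91 = 3997 μM = 4.00 mM

4.00 mM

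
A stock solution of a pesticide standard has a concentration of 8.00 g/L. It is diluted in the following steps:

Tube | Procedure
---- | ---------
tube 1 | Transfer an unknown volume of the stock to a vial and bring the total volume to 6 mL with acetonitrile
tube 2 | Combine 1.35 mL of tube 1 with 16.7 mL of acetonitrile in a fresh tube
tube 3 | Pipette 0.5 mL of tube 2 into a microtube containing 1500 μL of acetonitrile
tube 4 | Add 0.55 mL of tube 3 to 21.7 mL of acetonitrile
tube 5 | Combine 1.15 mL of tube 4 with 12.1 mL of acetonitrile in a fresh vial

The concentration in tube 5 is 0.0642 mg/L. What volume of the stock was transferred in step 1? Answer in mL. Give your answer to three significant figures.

Step 1: v brought to 6 mL → factor = 6 mL/v
Step 2: 1.35 mL + 16.7 mL = 18.05 mL total → factor 18.05/1.35 = 13.37
Step 3: 0.5 mL + 1500 μL = 2 mL total → factor 2/0.5 = 4
Step 4: 0.55 mL + 21.7 mL = 22.25 mL total → factor 22.25/0.55 = 40.455
Step 5: 1.15 mL + 12.1 mL = 13.25 mL total → factor 13.25/1.15 = 11.522
Product of known-step factors = 24928
Overall factor = 8.00 g/L / (0.0642 mg/L) = 1.2461 × 10^5
Step-1 factor = 1.2461 × 10^5 / 24928 = 4.9988
v = 6 mL / 4.9988 = 1.20 mL

1.20 mL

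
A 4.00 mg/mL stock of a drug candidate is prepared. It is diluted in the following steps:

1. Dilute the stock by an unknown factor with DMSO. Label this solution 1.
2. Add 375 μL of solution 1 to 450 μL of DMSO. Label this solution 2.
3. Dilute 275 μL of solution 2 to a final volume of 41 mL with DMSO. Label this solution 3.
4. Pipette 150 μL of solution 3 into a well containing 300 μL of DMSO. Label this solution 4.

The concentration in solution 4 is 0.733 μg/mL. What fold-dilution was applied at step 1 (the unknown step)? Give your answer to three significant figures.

Step 1: unknown factor x
Step 2: 375 μL + 450 μL = 825 μL total → factor 825/375 = 2.2
Step 3: 275 μL brought to 41 mL → factor 41000/275 = 149.09
Step 4: 150 μL + 300 μL = 450 μL total → factor 450/150 = 3
Product of known-step factors = 984
Overall factor = 4.00 mg/mL / (0.733 μg/mL) = 5457
x = 5457 / 984 = 5.55

5.55-fold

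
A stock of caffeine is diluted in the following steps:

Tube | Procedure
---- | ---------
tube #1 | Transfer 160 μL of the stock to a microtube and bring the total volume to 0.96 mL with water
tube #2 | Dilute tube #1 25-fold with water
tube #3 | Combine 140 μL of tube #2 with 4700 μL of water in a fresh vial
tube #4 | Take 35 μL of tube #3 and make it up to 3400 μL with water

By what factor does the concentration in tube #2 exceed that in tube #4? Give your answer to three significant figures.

3.36 × 10^3

Step 1: 160 μL brought to 0.96 mL → factor 960/160 = 6
Step 2: 25-fold → factor 25
Step 3: 140 μL + 4700 μL = 4840 μL total → factor 4840/140 = 34.571
Step 4: 35 μL brought to 3400 μL → factor 3400/35 = 97.143
Dilution factor to tube #2 = 150; to tube #4 = 5.0376 × 10^5
[tube #2]/[tube #4] = (factor to tube #4)/(factor to tube #2) = 5.0376 × 10^5/150 = 3.36 × 10^3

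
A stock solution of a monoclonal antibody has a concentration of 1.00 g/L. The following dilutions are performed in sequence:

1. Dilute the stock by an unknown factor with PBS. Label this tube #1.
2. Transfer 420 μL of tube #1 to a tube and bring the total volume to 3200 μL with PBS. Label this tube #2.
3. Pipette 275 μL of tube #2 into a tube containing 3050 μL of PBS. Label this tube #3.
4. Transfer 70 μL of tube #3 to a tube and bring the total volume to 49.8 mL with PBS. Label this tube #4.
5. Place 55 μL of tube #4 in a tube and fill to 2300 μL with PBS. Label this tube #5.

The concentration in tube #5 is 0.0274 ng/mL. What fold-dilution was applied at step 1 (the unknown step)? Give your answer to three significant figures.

13.3-fold

Step 1: unknown factor x
Step 2: 420 μL brought to 3200 μL → factor 3200/420 = 7.619
Step 3: 275 μL + 3050 μL = 3325 μL total → factor 3325/275 = 12.091
Step 4: 70 μL brought to 49.8 mL → factor 49800/70 = 711.43
Step 5: 55 μL brought to 2300 μL → factor 2300/55 = 41.818
Product of known-step factors = 2.7407 × 10^6
Overall factor = 1.00 g/L / (0.0274 ng/mL) = 3.6496 × 10^7
x = 3.6496 × 10^7 / 2.7407 × 10^6 = 13.3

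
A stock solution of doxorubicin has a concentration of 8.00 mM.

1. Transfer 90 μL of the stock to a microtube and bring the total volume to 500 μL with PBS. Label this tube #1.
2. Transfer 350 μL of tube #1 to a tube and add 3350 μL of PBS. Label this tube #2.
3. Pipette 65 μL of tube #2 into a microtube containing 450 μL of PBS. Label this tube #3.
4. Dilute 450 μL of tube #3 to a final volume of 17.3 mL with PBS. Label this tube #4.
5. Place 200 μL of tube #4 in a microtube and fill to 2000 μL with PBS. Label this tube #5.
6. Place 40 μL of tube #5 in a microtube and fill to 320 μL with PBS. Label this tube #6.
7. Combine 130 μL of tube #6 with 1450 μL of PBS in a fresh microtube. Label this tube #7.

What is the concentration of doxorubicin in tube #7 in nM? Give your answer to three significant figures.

Step 1: 90 μL brought to 500 μL → factor 500/90 = 5.5556
Step 2: 350 μL + 3350 μL = 3700 μL total → factor 3700/350 = 10.571
Step 3: 65 μL + 450 μL = 515 μL total → factor 515/65 = 7.9231
Step 4: 450 μL brought to 17.3 mL → factor 17300/450 = 38.444
Step 5: 200 μL brought to 2000 μL → factor 2000/200 = 10
Step 6: 40 μL brought to 320 μL → factor 320/40 = 8
Step 7: 130 μL + 1450 μL = 1580 μL total → factor 1580/130 = 12.154
Dilution factor through tube #7 = 5.5556 × 10.571 × 7.9231 × 38.444 × 10 × 8 × 12.154 = 1.7394 × 10^7
[tube #7] = 8.00 mM / 1.7394 × 10^7 = 4.599 × 10^-7 mM = 0.460 nM

0.460 nM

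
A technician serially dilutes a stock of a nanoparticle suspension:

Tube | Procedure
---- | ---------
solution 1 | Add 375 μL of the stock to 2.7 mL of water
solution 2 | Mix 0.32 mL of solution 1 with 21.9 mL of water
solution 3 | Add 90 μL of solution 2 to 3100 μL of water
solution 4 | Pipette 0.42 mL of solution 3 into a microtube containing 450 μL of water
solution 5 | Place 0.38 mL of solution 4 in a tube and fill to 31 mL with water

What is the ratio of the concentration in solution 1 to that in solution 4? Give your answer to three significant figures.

5.10 × 10^3

Step 1: 375 μL + 2.7 mL = 3075 μL total → factor 3075/375 = 8.2
Step 2: 0.32 mL + 21.9 mL = 22.22 mL total → factor 22.22/0.32 = 69.438
Step 3: 90 μL + 3100 μL = 3190 μL total → factor 3190/90 = 35.444
Step 4: 0.42 mL + 450 μL = 0.87 mL total → factor 0.87/0.42 = 2.0714
Dilution factor to solution 1 = 8.2; to solution 4 = 41805
[solution 1]/[solution 4] = (factor to solution 4)/(factor to solution 1) = 41805/8.2 = 5.10 × 10^3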